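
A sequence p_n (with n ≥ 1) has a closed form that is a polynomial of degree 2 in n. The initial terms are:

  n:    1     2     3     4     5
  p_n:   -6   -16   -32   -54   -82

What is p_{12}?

-446

1st diffs: -10, -16, -22, -28.
2nd diffs: -6, -6, -6 (constant).
So p_n = -3n^2 - n - 2.
Evaluating at n = 12 gives p_{12} = -446.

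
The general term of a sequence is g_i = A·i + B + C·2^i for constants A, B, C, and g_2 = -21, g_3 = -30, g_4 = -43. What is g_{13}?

At i = 2, 3, 4: 2A + B + 4C = -21; 3A + B + 8C = -30; 4A + B + 16C = -43.
Subtracting the first from the second: A + 4C = -9.
Subtracting the second from the third: A + 8C = -13.
Solving: C = -1, A = -5, then B = -7.
So g_i = -5·i + (-7) + (-1)·2^i; at i=13 this is -8264.

-8264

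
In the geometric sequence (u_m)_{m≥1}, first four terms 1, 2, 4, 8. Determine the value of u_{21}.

1048576

Common ratio r = 2.
u_m = 1·2^(m-1).
u_{21} = 1·2^20 = 1048576.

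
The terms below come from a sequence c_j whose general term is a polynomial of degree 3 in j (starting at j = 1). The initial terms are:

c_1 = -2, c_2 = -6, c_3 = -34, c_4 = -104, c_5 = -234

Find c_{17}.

-13026

1st diffs: -4, -28, -70, -130.
2nd diffs: -24, -42, -60.
3rd diffs: -18, -18 (constant).
Newton forward-difference form: c_j = -2 + (-4)·C(j-1,1) + (-24)·C(j-1,2) + (-18)·C(j-1,3).
At j = 17: j-1 = 16, so c_{17} = -2 - 64 - 2880 - 10080 = -13026.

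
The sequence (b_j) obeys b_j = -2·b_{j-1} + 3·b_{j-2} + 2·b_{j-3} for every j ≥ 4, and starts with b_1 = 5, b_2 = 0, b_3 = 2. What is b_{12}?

Applying the relation repeatedly:
b_4 = 6; b_5 = -6; b_6 = 34; b_7 = -74; b_8 = 238; b_9 = -630; b_{10} = 1826; b_{11} = -5066; b_{12} = 14350.

14350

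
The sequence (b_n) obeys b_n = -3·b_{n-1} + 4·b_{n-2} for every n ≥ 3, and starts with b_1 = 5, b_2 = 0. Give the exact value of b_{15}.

268435460

Compute successive terms:
b_3 = 20, b_4 = -60, b_5 = 260, …, b_{12} = -4194300, b_{13} = 16777220, b_{14} = -67108860, b_{15} = 268435460.
(Characteristic roots are 1 and -4.)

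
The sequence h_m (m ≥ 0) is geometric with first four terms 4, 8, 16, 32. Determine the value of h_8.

1024

Common ratio r = 2.
h_m = 4·2^(m-0).
h_8 = 4·2^8 = 1024.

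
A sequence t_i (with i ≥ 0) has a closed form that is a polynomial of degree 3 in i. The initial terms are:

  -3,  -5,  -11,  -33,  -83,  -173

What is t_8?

-803

1st diffs: -2, -6, -22, -50, -90.
2nd diffs: -4, -16, -28, -40.
3rd diffs: -12, -12, -12 (constant).
Newton forward-difference form: t_i = -3 + (-2)·C(i,1) + (-4)·C(i,2) + (-12)·C(i,3).
At i = 8: i = 8, so t_8 = -3 - 16 - 112 - 672 = -803.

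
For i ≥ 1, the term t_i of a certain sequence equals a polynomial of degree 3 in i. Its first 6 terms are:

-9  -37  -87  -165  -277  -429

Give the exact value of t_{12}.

1st diffs: -28, -50, -78, -112, -152.
2nd diffs: -22, -28, -34, -40.
3rd diffs: -6, -6, -6 (constant).
Newton forward-difference form: t_i = -9 + (-28)·C(i-1,1) + (-22)·C(i-1,2) + (-6)·C(i-1,3).
At i = 12: i-1 = 11, so t_{12} = -9 - 308 - 1210 - 990 = -2517.

-2517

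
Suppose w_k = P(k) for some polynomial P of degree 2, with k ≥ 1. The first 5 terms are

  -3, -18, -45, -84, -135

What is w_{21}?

-2583

1st diffs: -15, -27, -39, -51.
2nd diffs: -12, -12, -12 (constant).
Newton forward-difference form: w_k = -3 + (-15)·C(k-1,1) + (-12)·C(k-1,2).
At k = 21: k-1 = 20, so w_{21} = -3 - 300 - 2280 = -2583.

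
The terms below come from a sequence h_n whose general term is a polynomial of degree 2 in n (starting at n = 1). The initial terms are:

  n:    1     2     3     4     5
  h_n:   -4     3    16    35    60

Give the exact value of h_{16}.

1st diffs: 7, 13, 19, 25.
2nd diffs: 6, 6, 6 (constant).
Newton forward-difference form: h_n = -4 + 7·C(n-1,1) + 6·C(n-1,2).
At n = 16: n-1 = 15, so h_{16} = -4 + 105 + 630 = 731.

731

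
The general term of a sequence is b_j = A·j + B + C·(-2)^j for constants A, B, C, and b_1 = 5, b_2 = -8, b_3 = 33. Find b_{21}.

At j = 1, 2, 3: A + B - 2C = 5; 2A + B + 4C = -8; 3A + B - 8C = 33.
Subtracting the first from the second: A + 6C = -13.
Subtracting the second from the third: A - 12C = 41.
Solving: C = -3, A = 5, then B = -6.
Therefore b_{21} = 105 + (-6) + (-3)·(-2097152) = 6291555.

6291555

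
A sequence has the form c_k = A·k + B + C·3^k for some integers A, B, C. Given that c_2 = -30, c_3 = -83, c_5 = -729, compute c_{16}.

Write the equations: 2A + B + 9C = -30; 3A + B + 27C = -83; 5A + B + 243C = -729.
Subtracting the first from the second: A + 18C = -53.
Subtracting the second from the third: 2A + 216C = -646.
Solving: C = -3, A = 1, then B = -5.
Therefore c_{16} = 16 + (-5) + (-3)·43046721 = -129140152.

-129140152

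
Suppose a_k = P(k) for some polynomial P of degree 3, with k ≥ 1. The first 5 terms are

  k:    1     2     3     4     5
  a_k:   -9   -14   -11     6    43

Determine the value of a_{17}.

1st diffs: -5, 3, 17, 37.
2nd diffs: 8, 14, 20.
3rd diffs: 6, 6 (constant).
So a_k = k^3 - 2k^2 - 6k - 2.
Evaluating at k = 17 gives a_{17} = 4231.

4231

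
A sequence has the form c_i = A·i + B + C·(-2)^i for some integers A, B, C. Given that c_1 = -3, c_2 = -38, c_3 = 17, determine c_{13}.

40887

At i = 1, 2, 3: A + B - 2C = -3; 2A + B + 4C = -38; 3A + B - 8C = 17.
Subtracting the first from the second: A + 6C = -35.
Subtracting the second from the third: A - 12C = 55.
Solving: C = -5, A = -5, then B = -8.
Hence c_{13} = -5·13 + (-8) + (-5)·(-8192) = 40887.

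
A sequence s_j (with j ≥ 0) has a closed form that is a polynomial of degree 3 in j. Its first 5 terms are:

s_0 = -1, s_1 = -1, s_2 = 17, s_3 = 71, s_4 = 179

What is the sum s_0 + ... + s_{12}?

1st diffs: 0, 18, 54, 108.
2nd diffs: 18, 36, 54.
3rd diffs: 18, 18 (constant).
Newton forward-difference form: s_j = -1 + 18·C(j,2) + 18·C(j,3).
Continuing: …, 359, 629, 1007, 1511, …, s_{12} = 5147.
Summing j = 0..12 (13 terms) gives 18005.

18005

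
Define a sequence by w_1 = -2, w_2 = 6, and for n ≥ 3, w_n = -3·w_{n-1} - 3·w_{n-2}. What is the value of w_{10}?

Applying the relation repeatedly:
w_3 = -12  w_4 = 18  w_5 = -18  w_6 = 0  w_7 = 54  w_8 = -162  w_9 = 324  w_{10} = -486.

-486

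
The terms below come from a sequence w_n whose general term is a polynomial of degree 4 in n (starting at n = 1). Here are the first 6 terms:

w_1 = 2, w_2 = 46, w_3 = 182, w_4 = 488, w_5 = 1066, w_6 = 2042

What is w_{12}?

1st diffs: 44, 136, 306, 578, 976.
2nd diffs: 92, 170, 272, 398.
3rd diffs: 78, 102, 126.
4th diffs: 24, 24 (constant).
Newton forward-difference form: w_n = 2 + 44·C(n-1,1) + 92·C(n-1,2) + 78·C(n-1,3) + 24·C(n-1,4).
At n = 12: n-1 = 11, so w_{12} = 2 + 484 + 5060 + 12870 + 7920 = 26336.

26336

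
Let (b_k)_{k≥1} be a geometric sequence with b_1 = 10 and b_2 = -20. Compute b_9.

Common ratio r = -2.
b_k = 10·(-2)^(k-1).
b_9 = 10·(-2)^8 = 2560.

2560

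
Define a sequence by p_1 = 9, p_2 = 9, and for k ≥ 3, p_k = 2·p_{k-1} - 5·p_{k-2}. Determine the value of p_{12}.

58221

Compute successive terms:
p_3 = -27  p_4 = -99  p_5 = -63  p_6 = 369  p_7 = 1053  p_8 = 261  p_9 = -4743  p_{10} = -10791  p_{11} = 2133  p_{12} = 58221.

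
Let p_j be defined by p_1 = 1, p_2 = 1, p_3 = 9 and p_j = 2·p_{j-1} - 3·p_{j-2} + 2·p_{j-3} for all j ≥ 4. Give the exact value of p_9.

Applying the relation repeatedly:
p_4 = 17  p_5 = 9  p_6 = -15  p_7 = -23  p_8 = 17  p_9 = 73.

73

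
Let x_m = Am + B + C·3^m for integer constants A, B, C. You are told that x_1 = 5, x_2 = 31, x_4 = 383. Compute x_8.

32767

Plug in m = 1, 2, 4: A + B + 3C = 5; 2A + B + 9C = 31; 4A + B + 81C = 383.
Subtracting the first from the second: A + 6C = 26.
Subtracting the second from the third: 2A + 72C = 352.
Solving: C = 5, A = -4, then B = -6.
Therefore x_8 = -32 + (-6) + 5·6561 = 32767.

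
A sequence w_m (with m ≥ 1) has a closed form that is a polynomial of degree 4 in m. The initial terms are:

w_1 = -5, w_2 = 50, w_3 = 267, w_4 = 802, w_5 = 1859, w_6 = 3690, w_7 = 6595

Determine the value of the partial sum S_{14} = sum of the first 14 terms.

316155

1st diffs: 55, 217, 535, 1057, 1831, 2905.
2nd diffs: 162, 318, 522, 774, 1074.
3rd diffs: 156, 204, 252, 300.
4th diffs: 48, 48, 48 (constant).
Newton forward-difference form: w_m = -5 + 55·C(m-1,1) + 162·C(m-1,2) + 156·C(m-1,3) + 48·C(m-1,4).
Continuing: …, 10922, 17067, 25474, 36635, …, w_{14} = 92282.
Summing m = 1..14 (14 terms) gives 316155.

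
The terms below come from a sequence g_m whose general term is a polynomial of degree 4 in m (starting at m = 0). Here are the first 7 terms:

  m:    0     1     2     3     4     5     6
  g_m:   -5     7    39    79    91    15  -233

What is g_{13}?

-18881

1st diffs: 12, 32, 40, 12, -76, -248.
2nd diffs: 20, 8, -28, -88, -172.
3rd diffs: -12, -36, -60, -84.
4th diffs: -24, -24, -24 (constant).
So g_m = -m^4 + 4m^3 + 5m^2 + 4m - 5.
Evaluating at m = 13 gives g_{13} = -18881.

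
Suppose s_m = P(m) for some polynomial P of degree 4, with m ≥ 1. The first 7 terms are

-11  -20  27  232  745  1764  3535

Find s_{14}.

1st diffs: -9, 47, 205, 513, 1019, 1771.
2nd diffs: 56, 158, 308, 506, 752.
3rd diffs: 102, 150, 198, 246.
4th diffs: 48, 48, 48 (constant).
So s_m = 2m^4 - 3m^3 - 4m^2 - 6m.
Evaluating at m = 14 gives s_{14} = 67732.

67732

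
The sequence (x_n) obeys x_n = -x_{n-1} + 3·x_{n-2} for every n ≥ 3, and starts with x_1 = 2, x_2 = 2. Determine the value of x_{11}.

730

Iterate the recurrence:
x_3 = 4;  x_4 = 2;  x_5 = 10;  x_6 = -4;  x_7 = 34;  x_8 = -46;  x_9 = 148;  x_{10} = -286;  x_{11} = 730.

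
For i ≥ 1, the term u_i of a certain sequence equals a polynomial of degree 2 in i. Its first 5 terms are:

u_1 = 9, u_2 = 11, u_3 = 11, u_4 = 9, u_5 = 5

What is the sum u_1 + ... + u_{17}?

-935

1st diffs: 2, 0, -2, -4.
2nd diffs: -2, -2, -2 (constant).
So u_i = -i^2 + 5i + 5.
Continuing: …, -1, -9, -19, -31, …, u_{17} = -199.
Summing i = 1..17 (17 terms) gives -935.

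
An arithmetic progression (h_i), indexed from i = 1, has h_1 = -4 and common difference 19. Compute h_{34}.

623

h_i = -4 + (i - 1)·19.
h_{34} = -4 + 33·19 = 623.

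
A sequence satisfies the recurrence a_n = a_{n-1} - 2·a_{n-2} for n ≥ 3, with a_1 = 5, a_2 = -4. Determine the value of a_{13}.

-410

Iterate the recurrence:
a_3 = -14; a_4 = -6; a_5 = 22; …; a_{10} = 98; a_{11} = 214; a_{12} = 18; a_{13} = -410.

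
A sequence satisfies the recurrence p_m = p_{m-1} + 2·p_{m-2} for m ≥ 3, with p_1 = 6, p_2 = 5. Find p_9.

Iterate the recurrence:
p_3 = 17  p_4 = 27  p_5 = 61  p_6 = 115  p_7 = 237  p_8 = 467  p_9 = 941.
(Characteristic roots are 2 and -1.)

941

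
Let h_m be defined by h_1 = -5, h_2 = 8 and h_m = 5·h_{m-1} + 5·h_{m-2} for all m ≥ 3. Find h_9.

766875

Applying the relation repeatedly:
h_3 = 15; h_4 = 115; h_5 = 650; h_6 = 3825; h_7 = 22375; h_8 = 131000; h_9 = 766875.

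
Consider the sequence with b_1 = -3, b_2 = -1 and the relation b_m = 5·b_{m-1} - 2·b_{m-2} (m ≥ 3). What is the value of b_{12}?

1360807

Iterate the recurrence:
b_3 = 1  b_4 = 7  b_5 = 33  b_6 = 151  b_7 = 689  b_8 = 3143  b_9 = 14337  b_{10} = 65399  b_{11} = 298321  b_{12} = 1360807.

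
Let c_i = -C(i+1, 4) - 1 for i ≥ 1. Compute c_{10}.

C(11, 4) = 330, so c_{10} = -331.

-331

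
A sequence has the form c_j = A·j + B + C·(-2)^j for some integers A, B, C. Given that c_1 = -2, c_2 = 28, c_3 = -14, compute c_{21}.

Write the equations: A + B - 2C = -2; 2A + B + 4C = 28; 3A + B - 8C = -14.
Subtracting the first from the second: A + 6C = 30.
Subtracting the second from the third: A - 12C = -42.
Solving: C = 4, A = 6, then B = 0.
So c_j = 6·j + 0 + 4·(-2)^j; at j=21 this is -8388482.

-8388482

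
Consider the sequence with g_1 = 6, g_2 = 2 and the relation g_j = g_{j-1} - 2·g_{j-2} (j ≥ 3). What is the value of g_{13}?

-186

Compute successive terms:
g_3 = -10, g_4 = -14, g_5 = 6, …, g_{10} = 2, g_{11} = 182, g_{12} = 178, g_{13} = -186.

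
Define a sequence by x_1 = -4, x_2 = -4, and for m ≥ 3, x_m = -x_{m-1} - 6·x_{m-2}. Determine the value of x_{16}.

-1872004

x_3 = 28, x_4 = -4, x_5 = -164, …, x_{13} = 72796, x_{14} = 461756, x_{15} = -898532, x_{16} = -1872004.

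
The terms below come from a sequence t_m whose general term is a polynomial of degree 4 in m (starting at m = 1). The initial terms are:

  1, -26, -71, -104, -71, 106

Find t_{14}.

1st diffs: -27, -45, -33, 33, 177.
2nd diffs: -18, 12, 66, 144.
3rd diffs: 30, 54, 78.
4th diffs: 24, 24 (constant).
Newton forward-difference form: t_m = 1 + (-27)·C(m-1,1) + (-18)·C(m-1,2) + 30·C(m-1,3) + 24·C(m-1,4).
At m = 14: m-1 = 13, so t_{14} = 1 - 351 - 1404 + 8580 + 17160 = 23986.

23986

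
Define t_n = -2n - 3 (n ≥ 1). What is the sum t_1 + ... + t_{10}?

-140

Over n = 1..10: Σn = 55.
Total = (-2)·55 + (-3)·10 = -140.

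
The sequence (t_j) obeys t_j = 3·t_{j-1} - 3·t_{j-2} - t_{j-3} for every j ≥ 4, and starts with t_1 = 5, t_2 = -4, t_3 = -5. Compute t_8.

158

Compute successive terms:
t_4 = -8;  t_5 = -5;  t_6 = 14;  t_7 = 65;  t_8 = 158.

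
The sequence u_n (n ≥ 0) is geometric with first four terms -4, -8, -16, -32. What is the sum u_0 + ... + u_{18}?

Common ratio r = 2.
u_n = (-4)·2^(n-0).
S = (-4)·(2^19 - 1)/(2 - 1) = (-4)·(524288 - 1)/(1) = -2097148.

-2097148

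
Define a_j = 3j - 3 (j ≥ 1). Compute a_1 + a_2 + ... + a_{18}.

Over j = 1..18: Σj = 171.
Total = (3)·171 + (-3)·18 = 459.

459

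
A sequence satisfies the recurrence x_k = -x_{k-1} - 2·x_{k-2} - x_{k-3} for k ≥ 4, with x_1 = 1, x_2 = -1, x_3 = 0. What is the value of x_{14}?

Iterate the recurrence:
x_4 = 1  x_5 = 0  x_6 = -2  …  x_{11} = 7  x_{12} = 4  x_{13} = -14  x_{14} = -1.

-1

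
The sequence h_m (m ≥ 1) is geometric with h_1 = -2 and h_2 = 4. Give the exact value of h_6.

Common ratio r = -2.
h_m = (-2)·(-2)^(m-1).
h_6 = (-2)·(-2)^5 = 64.

64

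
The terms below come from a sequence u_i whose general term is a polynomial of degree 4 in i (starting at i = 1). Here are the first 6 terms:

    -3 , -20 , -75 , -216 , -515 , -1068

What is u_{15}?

1st diffs: -17, -55, -141, -299, -553.
2nd diffs: -38, -86, -158, -254.
3rd diffs: -48, -72, -96.
4th diffs: -24, -24 (constant).
Newton forward-difference form: u_i = -3 + (-17)·C(i-1,1) + (-38)·C(i-1,2) + (-48)·C(i-1,3) + (-24)·C(i-1,4).
At i = 15: i-1 = 14, so u_{15} = -3 - 238 - 3458 - 17472 - 24024 = -45195.

-45195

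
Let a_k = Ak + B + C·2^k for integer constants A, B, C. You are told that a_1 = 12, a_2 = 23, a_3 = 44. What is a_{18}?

Write the equations: A + B + 2C = 12; 2A + B + 4C = 23; 3A + B + 8C = 44.
Subtracting the first from the second: A + 2C = 11.
Subtracting the second from the third: A + 4C = 21.
Solving: C = 5, A = 1, then B = 1.
So a_k = 1·k + 1 + 5·2^k; at k=18 this is 1310739.

1310739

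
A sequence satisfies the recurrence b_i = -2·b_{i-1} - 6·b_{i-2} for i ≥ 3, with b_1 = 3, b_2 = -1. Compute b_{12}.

-55456

Compute successive terms:
b_3 = -16; b_4 = 38; b_5 = 20; b_6 = -268; b_7 = 416; b_8 = 776; b_9 = -4048; b_{10} = 3440; b_{11} = 17408; b_{12} = -55456.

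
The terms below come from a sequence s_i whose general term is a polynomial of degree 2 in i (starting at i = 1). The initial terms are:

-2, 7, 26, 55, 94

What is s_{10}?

439

1st diffs: 9, 19, 29, 39.
2nd diffs: 10, 10, 10 (constant).
Newton forward-difference form: s_i = -2 + 9·C(i-1,1) + 10·C(i-1,2).
At i = 10: i-1 = 9, so s_{10} = -2 + 81 + 360 = 439.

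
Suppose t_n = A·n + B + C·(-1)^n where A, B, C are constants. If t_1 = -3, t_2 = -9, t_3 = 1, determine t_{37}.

The three given values yield: A + B - C = -3; 2A + B + C = -9; 3A + B - C = 1.
Subtracting the first from the second: A + 2C = -6.
Subtracting the second from the third: A - 2C = 10.
Solving: C = -4, A = 2, then B = -9.
Hence t_{37} = 2·37 + (-9) + (-4)·(-1) = 69.

69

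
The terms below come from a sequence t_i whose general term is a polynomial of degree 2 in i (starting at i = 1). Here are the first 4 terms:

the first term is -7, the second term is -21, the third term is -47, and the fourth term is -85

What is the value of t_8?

-357

1st diffs: -14, -26, -38.
2nd diffs: -12, -12 (constant).
Newton forward-difference form: t_i = -7 + (-14)·C(i-1,1) + (-12)·C(i-1,2).
At i = 8: i-1 = 7, so t_8 = -7 - 98 - 252 = -357.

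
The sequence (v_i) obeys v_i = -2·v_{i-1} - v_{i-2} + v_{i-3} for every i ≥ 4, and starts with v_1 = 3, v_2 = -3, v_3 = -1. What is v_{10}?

-105

v_4 = 8  v_5 = -18  v_6 = 27  v_7 = -28  v_8 = 11  v_9 = 33  v_{10} = -105.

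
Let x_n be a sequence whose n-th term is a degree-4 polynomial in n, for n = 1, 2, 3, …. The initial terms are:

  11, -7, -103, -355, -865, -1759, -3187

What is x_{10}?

-12535

1st diffs: -18, -96, -252, -510, -894, -1428.
2nd diffs: -78, -156, -258, -384, -534.
3rd diffs: -78, -102, -126, -150.
4th diffs: -24, -24, -24 (constant).
Newton forward-difference form: x_n = 11 + (-18)·C(n-1,1) + (-78)·C(n-1,2) + (-78)·C(n-1,3) + (-24)·C(n-1,4).
At n = 10: n-1 = 9, so x_{10} = 11 - 162 - 2808 - 6552 - 3024 = -12535.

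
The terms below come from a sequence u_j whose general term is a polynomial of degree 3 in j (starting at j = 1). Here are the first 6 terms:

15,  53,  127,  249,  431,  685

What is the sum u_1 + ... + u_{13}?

22035

1st diffs: 38, 74, 122, 182, 254.
2nd diffs: 36, 48, 60, 72.
3rd diffs: 12, 12, 12 (constant).
Newton forward-difference form: u_j = 15 + 38·C(j-1,1) + 36·C(j-1,2) + 12·C(j-1,3).
Continuing: …, 1023, 1457, 1999, 2661, …, u_{13} = 5487.
Summing j = 1..13 (13 terms) gives 22035.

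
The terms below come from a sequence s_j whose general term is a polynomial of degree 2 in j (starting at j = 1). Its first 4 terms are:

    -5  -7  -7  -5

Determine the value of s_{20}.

1st diffs: -2, 0, 2.
2nd diffs: 2, 2 (constant).
Newton forward-difference form: s_j = -5 + (-2)·C(j-1,1) + 2·C(j-1,2).
At j = 20: j-1 = 19, so s_{20} = -5 - 38 + 342 = 299.

299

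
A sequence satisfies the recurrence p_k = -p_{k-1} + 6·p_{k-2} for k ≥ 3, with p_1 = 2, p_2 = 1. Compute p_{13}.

324599

Compute successive terms:
p_3 = 11; p_4 = -5; p_5 = 71; …; p_{10} = -11093; p_{11} = 36863; p_{12} = -103421; p_{13} = 324599.
(Characteristic roots are 2 and -3.)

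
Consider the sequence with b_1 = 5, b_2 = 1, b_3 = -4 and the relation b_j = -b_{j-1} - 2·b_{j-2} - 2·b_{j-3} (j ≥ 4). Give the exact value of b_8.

b_4 = -8  b_5 = 14  b_6 = 10  b_7 = -22  b_8 = -26.

-26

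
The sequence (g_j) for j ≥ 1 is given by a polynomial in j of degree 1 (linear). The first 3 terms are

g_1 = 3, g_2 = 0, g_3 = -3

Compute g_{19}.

1st diffs: -3, -3 (constant).
So g_j = -3j + 6.
Evaluating at j = 19 gives g_{19} = -51.

-51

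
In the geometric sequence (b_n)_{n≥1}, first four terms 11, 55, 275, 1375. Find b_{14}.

Common ratio r = 5.
b_n = 11·5^(n-1).
b_{14} = 11·5^13 = 13427734375.

13427734375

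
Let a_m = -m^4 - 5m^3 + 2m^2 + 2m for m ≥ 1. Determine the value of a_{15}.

-67020

a_{15} = -1·15^4 - 5·15^3 + 2·15^2 + 2·15 = -67020.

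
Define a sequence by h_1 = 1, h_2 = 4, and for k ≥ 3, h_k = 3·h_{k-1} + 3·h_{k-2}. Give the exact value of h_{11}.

641520

Step forward from the initial values:
h_3 = 15  h_4 = 57  h_5 = 216  h_6 = 819  h_7 = 3105  h_8 = 11772  h_9 = 44631  h_{10} = 169209  h_{11} = 641520.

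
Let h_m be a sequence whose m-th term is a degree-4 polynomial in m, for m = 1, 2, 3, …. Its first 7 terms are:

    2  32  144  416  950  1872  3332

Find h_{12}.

1st diffs: 30, 112, 272, 534, 922, 1460.
2nd diffs: 82, 160, 262, 388, 538.
3rd diffs: 78, 102, 126, 150.
4th diffs: 24, 24, 24 (constant).
So h_m = m^4 + 3m^3 - 2m^2.
Evaluating at m = 12 gives h_{12} = 25632.

25632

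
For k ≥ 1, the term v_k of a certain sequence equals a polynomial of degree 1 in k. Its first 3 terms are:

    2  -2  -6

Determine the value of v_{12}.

1st diffs: -4, -4 (constant).
So v_k = -4k + 6.
Evaluating at k = 12 gives v_{12} = -42.

-42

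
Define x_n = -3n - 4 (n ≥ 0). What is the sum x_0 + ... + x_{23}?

Over n = 0..23: Σn = 276.
Total = (-3)·276 + (-4)·24 = -924.

-924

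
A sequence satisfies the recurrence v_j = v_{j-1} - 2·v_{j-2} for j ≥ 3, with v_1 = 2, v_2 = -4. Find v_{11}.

Applying the relation repeatedly:
v_3 = -8, v_4 = 0, v_5 = 16, v_6 = 16, v_7 = -16, v_8 = -48, v_9 = -16, v_{10} = 80, v_{11} = 112.

112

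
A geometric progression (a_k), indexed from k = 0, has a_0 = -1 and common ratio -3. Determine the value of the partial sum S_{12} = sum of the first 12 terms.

a_k = (-1)·(-3)^(k-0).
S = (-1)·((-3)^12 - 1)/(-3 - 1) = (-1)·(531441 - 1)/(-4) = 132860.

132860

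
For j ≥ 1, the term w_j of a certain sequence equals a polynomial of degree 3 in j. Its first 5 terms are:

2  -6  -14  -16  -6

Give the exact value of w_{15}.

2074

1st diffs: -8, -8, -2, 10.
2nd diffs: 0, 6, 12.
3rd diffs: 6, 6 (constant).
So w_j = j^3 - 6j^2 + 3j + 4.
Evaluating at j = 15 gives w_{15} = 2074.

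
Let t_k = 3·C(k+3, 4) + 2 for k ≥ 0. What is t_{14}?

7142

C(17, 4) = 2380, so t_{14} = 7142.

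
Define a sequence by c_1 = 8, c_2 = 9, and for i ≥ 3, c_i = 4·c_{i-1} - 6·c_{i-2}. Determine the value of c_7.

Applying the relation repeatedly:
c_3 = -12, c_4 = -102, c_5 = -336, c_6 = -732, c_7 = -912.

-912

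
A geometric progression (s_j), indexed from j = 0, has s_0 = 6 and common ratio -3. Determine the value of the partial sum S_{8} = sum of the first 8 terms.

s_j = 6·(-3)^(j-0).
S = 6·((-3)^8 - 1)/(-3 - 1) = 6·(6561 - 1)/(-4) = -9840.

-9840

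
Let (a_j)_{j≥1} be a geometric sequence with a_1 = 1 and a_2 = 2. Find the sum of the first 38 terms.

274877906943

Common ratio r = 2.
a_j = 1·2^(j-1).
S = 1·(2^38 - 1)/(2 - 1) = 1·(274877906944 - 1)/(1) = 274877906943.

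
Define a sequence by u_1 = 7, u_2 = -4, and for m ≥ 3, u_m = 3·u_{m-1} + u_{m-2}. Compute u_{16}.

Iterate the recurrence:
u_3 = -5; u_4 = -19; u_5 = -62; …; u_{13} = -878753; u_{14} = -2902324; u_{15} = -9585725; u_{16} = -31659499.

-31659499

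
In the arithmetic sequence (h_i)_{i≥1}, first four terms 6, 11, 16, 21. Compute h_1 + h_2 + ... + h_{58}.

8613

Common difference d = 5.
h_i = 6 + (i - 1)·5.
h_{58} = 291; S = 58·(6 + 291)/2 = 8613.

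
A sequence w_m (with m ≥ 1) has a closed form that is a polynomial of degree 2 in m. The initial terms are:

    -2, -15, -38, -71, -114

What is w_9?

1st diffs: -13, -23, -33, -43.
2nd diffs: -10, -10, -10 (constant).
So w_m = -5m^2 + 2m + 1.
Evaluating at m = 9 gives w_9 = -386.

-386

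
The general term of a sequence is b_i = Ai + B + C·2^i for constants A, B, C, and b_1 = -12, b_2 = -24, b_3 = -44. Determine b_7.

The three given values yield: A + B + 2C = -12; 2A + B + 4C = -24; 3A + B + 8C = -44.
Subtracting the first from the second: A + 2C = -12.
Subtracting the second from the third: A + 4C = -20.
Solving: C = -4, A = -4, then B = 0.
So b_i = -4·i + 0 + (-4)·2^i; at i=7 this is -540.

-540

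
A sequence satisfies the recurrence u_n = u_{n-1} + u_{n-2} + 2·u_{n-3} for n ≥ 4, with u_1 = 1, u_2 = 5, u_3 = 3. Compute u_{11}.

1319

Iterate the recurrence:
u_4 = 10  u_5 = 23  u_6 = 39  u_7 = 82  u_8 = 167  u_9 = 327  u_{10} = 658  u_{11} = 1319.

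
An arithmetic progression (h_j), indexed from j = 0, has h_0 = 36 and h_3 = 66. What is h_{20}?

Common difference d = (66 - 36) / (3 - 0) = 10.
h_j = 36 + (j - 0)·10.
h_{20} = 36 + 20·10 = 236.

236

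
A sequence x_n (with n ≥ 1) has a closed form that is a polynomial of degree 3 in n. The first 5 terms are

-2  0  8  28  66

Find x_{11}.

1008

1st diffs: 2, 8, 20, 38.
2nd diffs: 6, 12, 18.
3rd diffs: 6, 6 (constant).
Newton forward-difference form: x_n = -2 + 2·C(n-1,1) + 6·C(n-1,2) + 6·C(n-1,3).
At n = 11: n-1 = 10, so x_{11} = -2 + 20 + 270 + 720 = 1008.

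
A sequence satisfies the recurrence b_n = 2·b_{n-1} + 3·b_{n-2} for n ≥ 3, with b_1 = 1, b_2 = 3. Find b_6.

b_3 = 9; b_4 = 27; b_5 = 81; b_6 = 243.
(Characteristic roots are 3 and -1.)

243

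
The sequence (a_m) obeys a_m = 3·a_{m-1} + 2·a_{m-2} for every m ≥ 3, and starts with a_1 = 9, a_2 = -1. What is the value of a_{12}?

Compute successive terms:
a_3 = 15  a_4 = 43  a_5 = 159  a_6 = 563  a_7 = 2007  a_8 = 7147  a_9 = 25455  a_{10} = 90659  a_{11} = 322887  a_{12} = 1149979.

1149979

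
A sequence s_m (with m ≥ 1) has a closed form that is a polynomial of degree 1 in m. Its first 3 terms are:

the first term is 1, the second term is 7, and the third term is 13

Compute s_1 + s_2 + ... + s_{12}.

408

1st diffs: 6, 6 (constant).
So s_m = 6m - 5.
Continuing: …, 19, 25, 31, 37, …, s_{12} = 67.
Summing m = 1..12 (12 terms) gives 408.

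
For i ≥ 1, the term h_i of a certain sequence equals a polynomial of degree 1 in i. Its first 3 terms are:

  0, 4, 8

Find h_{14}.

52

1st diffs: 4, 4 (constant).
So h_i = 4i - 4.
Evaluating at i = 14 gives h_{14} = 52.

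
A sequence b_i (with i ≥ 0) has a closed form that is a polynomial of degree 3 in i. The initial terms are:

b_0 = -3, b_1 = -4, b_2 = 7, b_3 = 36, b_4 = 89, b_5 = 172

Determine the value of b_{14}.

3259

1st diffs: -1, 11, 29, 53, 83.
2nd diffs: 12, 18, 24, 30.
3rd diffs: 6, 6, 6 (constant).
Newton forward-difference form: b_i = -3 + (-1)·C(i,1) + 12·C(i,2) + 6·C(i,3).
At i = 14: i = 14, so b_{14} = -3 - 14 + 1092 + 2184 = 3259.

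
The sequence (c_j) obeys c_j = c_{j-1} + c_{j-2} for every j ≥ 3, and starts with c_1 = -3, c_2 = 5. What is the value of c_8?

41

Applying the relation repeatedly:
c_3 = 2; c_4 = 7; c_5 = 9; c_6 = 16; c_7 = 25; c_8 = 41.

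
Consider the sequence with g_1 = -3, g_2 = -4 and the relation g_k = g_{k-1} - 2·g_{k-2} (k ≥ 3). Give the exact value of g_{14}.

Iterate the recurrence:
g_3 = 2; g_4 = 10; g_5 = 6; …; g_{11} = -58; g_{12} = -158; g_{13} = -42; g_{14} = 274.

274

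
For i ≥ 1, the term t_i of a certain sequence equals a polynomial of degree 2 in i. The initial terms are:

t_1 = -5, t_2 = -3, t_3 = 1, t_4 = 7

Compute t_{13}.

1st diffs: 2, 4, 6.
2nd diffs: 2, 2 (constant).
So t_i = i^2 - i - 5.
Evaluating at i = 13 gives t_{13} = 151.

151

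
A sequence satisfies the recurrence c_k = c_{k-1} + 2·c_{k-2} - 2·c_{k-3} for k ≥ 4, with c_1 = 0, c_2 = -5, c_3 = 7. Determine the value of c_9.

Applying the relation repeatedly:
c_4 = -3; c_5 = 21; c_6 = 1; c_7 = 49; c_8 = 9; c_9 = 105.

105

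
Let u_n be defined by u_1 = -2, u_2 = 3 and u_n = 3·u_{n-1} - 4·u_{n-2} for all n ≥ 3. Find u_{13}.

18673

u_3 = 17;  u_4 = 39;  u_5 = 49;  …;  u_{10} = -489;  u_{11} = 2561;  u_{12} = 9639;  u_{13} = 18673.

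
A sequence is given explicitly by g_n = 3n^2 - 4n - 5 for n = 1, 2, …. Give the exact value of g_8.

g_8 = 3·8^2 - 4·8 - 5 = 155.

155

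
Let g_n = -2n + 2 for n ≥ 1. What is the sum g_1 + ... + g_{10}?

-90

Over n = 1..10: Σn = 55.
Total = (-2)·55 + (2)·10 = -90.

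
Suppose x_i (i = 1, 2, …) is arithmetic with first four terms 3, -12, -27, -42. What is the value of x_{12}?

-162

Common difference d = -15.
x_i = 3 + (i - 1)·(-15).
x_{12} = 3 + 11·(-15) = -162.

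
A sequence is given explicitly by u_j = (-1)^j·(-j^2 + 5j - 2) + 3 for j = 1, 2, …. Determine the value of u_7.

19

(-1)^7 = -1; -j^2 + 5j - 2 at j=7 is -16; so u_7 = 19.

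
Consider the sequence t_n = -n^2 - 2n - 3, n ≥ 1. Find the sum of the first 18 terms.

Over n = 1..18: Σn = 171, Σn² = 2109.
Total = (-1)·2109 + (-2)·171 + (-3)·18 = -2505.

-2505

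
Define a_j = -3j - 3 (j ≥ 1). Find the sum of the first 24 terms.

Over j = 1..24: Σj = 300.
Total = (-3)·300 + (-3)·24 = -972.

-972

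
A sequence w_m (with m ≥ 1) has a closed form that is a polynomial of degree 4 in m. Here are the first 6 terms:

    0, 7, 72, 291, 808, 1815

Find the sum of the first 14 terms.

1st diffs: 7, 65, 219, 517, 1007.
2nd diffs: 58, 154, 298, 490.
3rd diffs: 96, 144, 192.
4th diffs: 48, 48 (constant).
Newton forward-difference form: w_m = 7·C(m-1,1) + 58·C(m-1,2) + 96·C(m-1,3) + 48·C(m-1,4).
Continuing: …, 3552, 6307, 10416, 16263, …, w_{14} = 66391.
Summing m = 1..14 (14 terms) gives 213941.

213941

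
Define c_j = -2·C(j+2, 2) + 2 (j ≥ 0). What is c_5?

C(7, 2) = 21, so c_5 = -40.

-40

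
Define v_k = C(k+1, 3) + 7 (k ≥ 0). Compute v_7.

C(8, 3) = 56, so v_7 = 63.

63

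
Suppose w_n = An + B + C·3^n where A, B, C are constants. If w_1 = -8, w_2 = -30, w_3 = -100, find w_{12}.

At n = 1, 2, 3: A + B + 3C = -8; 2A + B + 9C = -30; 3A + B + 27C = -100.
Subtracting the first from the second: A + 6C = -22.
Subtracting the second from the third: A + 18C = -70.
Solving: C = -4, A = 2, then B = 2.
So w_n = 2·n + 2 + (-4)·3^n; at n=12 this is -2125738.

-2125738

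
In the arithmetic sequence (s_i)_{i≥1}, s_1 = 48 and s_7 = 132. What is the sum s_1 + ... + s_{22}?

Common difference d = (132 - 48) / (7 - 1) = 14.
s_i = 48 + (i - 1)·14.
s_{22} = 342; S = 22·(48 + 342)/2 = 4290.

4290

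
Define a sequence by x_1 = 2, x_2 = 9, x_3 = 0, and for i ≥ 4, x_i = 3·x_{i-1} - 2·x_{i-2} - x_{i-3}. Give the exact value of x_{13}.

1087

Applying the relation repeatedly:
x_4 = -20  x_5 = -69  x_6 = -167  x_7 = -343  x_8 = -626  x_9 = -1025  x_{10} = -1480  x_{11} = -1764  x_{12} = -1307  x_{13} = 1087.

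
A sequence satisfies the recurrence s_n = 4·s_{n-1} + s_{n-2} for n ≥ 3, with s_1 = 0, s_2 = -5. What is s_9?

Applying the relation repeatedly:
s_3 = -20;  s_4 = -85;  s_5 = -360;  s_6 = -1525;  s_7 = -6460;  s_8 = -27365;  s_9 = -115920.

-115920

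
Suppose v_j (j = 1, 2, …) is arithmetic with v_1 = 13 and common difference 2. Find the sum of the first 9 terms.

189

v_j = 13 + (j - 1)·2.
v_9 = 29; S = 9·(13 + 29)/2 = 189.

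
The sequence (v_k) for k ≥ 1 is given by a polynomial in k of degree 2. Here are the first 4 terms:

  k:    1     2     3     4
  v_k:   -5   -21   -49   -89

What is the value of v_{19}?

1st diffs: -16, -28, -40.
2nd diffs: -12, -12 (constant).
Newton forward-difference form: v_k = -5 + (-16)·C(k-1,1) + (-12)·C(k-1,2).
At k = 19: k-1 = 18, so v_{19} = -5 - 288 - 1836 = -2129.

-2129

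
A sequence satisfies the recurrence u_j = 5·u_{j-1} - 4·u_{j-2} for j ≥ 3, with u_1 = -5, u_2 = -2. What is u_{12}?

Iterate the recurrence:
u_3 = 10; u_4 = 58; u_5 = 250; u_6 = 1018; u_7 = 4090; u_8 = 16378; u_9 = 65530; u_{10} = 262138; u_{11} = 1048570; u_{12} = 4194298.
(Characteristic roots are 4 and 1.)

4194298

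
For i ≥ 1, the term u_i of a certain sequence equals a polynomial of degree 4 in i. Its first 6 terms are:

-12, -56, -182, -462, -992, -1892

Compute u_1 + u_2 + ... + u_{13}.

-109408

1st diffs: -44, -126, -280, -530, -900.
2nd diffs: -82, -154, -250, -370.
3rd diffs: -72, -96, -120.
4th diffs: -24, -24 (constant).
Newton forward-difference form: u_i = -12 + (-44)·C(i-1,1) + (-82)·C(i-1,2) + (-72)·C(i-1,3) + (-24)·C(i-1,4).
Continuing: …, -3306, -5402, -8372, -12432, …, u_{13} = -33672.
Summing i = 1..13 (13 terms) gives -109408.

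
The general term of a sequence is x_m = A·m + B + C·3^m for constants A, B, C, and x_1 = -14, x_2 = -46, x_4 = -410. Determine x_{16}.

-215233634

The three given values yield: A + B + 3C = -14; 2A + B + 9C = -46; 4A + B + 81C = -410.
Subtracting the first from the second: A + 6C = -32.
Subtracting the second from the third: 2A + 72C = -364.
Solving: C = -5, A = -2, then B = 3.
Hence x_{16} = -2·16 + 3 + (-5)·43046721 = -215233634.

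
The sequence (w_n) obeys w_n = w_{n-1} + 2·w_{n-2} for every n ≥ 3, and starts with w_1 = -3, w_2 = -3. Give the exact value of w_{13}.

-8193

Iterate the recurrence:
w_3 = -9;  w_4 = -15;  w_5 = -33;  …;  w_{10} = -1023;  w_{11} = -2049;  w_{12} = -4095;  w_{13} = -8193.
(Characteristic roots are 2 and -1.)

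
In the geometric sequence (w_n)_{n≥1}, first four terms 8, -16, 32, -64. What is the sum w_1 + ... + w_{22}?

-11184808

Common ratio r = -2.
w_n = 8·(-2)^(n-1).
S = 8·((-2)^22 - 1)/(-2 - 1) = 8·(4194304 - 1)/(-3) = -11184808.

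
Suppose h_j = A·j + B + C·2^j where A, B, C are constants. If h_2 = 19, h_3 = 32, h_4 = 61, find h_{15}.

At j = 2, 3, 4: 2A + B + 4C = 19; 3A + B + 8C = 32; 4A + B + 16C = 61.
Subtracting the first from the second: A + 4C = 13.
Subtracting the second from the third: A + 8C = 29.
Solving: C = 4, A = -3, then B = 9.
So h_j = -3·j + 9 + 4·2^j; at j=15 this is 131036.

131036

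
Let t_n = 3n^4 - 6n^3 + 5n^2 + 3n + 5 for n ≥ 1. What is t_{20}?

434065

t_{20} = 3·20^4 - 6·20^3 + 5·20^2 + 3·20 + 5 = 434065.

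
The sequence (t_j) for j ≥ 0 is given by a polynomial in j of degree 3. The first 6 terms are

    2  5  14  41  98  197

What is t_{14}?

4958

1st diffs: 3, 9, 27, 57, 99.
2nd diffs: 6, 18, 30, 42.
3rd diffs: 12, 12, 12 (constant).
So t_j = 2j^3 - 3j^2 + 4j + 2.
Evaluating at j = 14 gives t_{14} = 4958.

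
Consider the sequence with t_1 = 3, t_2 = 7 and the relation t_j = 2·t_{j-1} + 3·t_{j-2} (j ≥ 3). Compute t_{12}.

442867

Iterate the recurrence:
t_3 = 23;  t_4 = 67;  t_5 = 203;  t_6 = 607;  t_7 = 1823;  t_8 = 5467;  t_9 = 16403;  t_{10} = 49207;  t_{11} = 147623;  t_{12} = 442867.
(Characteristic roots are 3 and -1.)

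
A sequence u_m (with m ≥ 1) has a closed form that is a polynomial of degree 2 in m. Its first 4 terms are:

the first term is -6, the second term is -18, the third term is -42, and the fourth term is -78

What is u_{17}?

-1638

1st diffs: -12, -24, -36.
2nd diffs: -12, -12 (constant).
So u_m = -6m^2 + 6m - 6.
Evaluating at m = 17 gives u_{17} = -1638.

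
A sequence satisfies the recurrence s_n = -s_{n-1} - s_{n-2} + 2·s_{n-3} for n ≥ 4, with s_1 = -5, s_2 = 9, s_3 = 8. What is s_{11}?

689

Compute successive terms:
s_4 = -27, s_5 = 37, s_6 = 6, s_7 = -97, s_8 = 165, s_9 = -56, s_{10} = -303, s_{11} = 689.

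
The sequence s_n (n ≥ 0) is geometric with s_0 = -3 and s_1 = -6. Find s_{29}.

-1610612736

Common ratio r = 2.
s_n = (-3)·2^(n-0).
s_{29} = (-3)·2^29 = -1610612736.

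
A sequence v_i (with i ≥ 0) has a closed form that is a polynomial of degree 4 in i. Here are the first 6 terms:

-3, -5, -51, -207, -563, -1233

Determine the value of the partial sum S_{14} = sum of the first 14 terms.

1st diffs: -2, -46, -156, -356, -670.
2nd diffs: -44, -110, -200, -314.
3rd diffs: -66, -90, -114.
4th diffs: -24, -24 (constant).
Newton forward-difference form: v_i = -3 + (-2)·C(i,1) + (-44)·C(i,2) + (-66)·C(i,3) + (-24)·C(i,4).
Continuing: …, -2355, -4091, -6627, -10173, …, v_{13} = -39497.
Summing i = 0..13 (14 terms) gives -130354.

-130354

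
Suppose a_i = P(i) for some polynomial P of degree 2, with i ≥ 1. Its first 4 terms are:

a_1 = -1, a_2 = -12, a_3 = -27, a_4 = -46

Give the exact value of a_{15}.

1st diffs: -11, -15, -19.
2nd diffs: -4, -4 (constant).
So a_i = -2i^2 - 5i + 6.
Evaluating at i = 15 gives a_{15} = -519.

-519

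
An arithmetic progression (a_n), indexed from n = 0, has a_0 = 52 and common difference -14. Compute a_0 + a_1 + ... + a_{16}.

a_n = 52 + (n - 0)·(-14).
a_{16} = -172; S = 17·(52 + (-172))/2 = -1020.

-1020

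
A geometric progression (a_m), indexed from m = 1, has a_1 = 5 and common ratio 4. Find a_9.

a_m = 5·4^(m-1).
a_9 = 5·4^8 = 327680.

327680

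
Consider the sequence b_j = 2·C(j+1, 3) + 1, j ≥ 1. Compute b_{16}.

1361

C(17, 3) = 680, so b_{16} = 1361.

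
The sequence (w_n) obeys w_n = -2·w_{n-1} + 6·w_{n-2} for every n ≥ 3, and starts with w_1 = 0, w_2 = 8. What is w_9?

-47104

Iterate the recurrence:
w_3 = -16  w_4 = 80  w_5 = -256  w_6 = 992  w_7 = -3520  w_8 = 12992  w_9 = -47104.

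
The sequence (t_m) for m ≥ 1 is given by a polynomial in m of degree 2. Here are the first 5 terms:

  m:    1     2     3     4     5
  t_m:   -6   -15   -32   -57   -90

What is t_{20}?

-1545

1st diffs: -9, -17, -25, -33.
2nd diffs: -8, -8, -8 (constant).
So t_m = -4m^2 + 3m - 5.
Evaluating at m = 20 gives t_{20} = -1545.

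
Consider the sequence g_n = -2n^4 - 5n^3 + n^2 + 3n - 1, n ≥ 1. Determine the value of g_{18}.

g_{18} = -2·18^4 - 5·18^3 + 1·18^2 + 3·18 - 1 = -238735.

-238735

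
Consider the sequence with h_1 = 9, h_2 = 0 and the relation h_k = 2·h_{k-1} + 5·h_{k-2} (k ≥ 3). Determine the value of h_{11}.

635445

Applying the relation repeatedly:
h_3 = 45; h_4 = 90; h_5 = 405; h_6 = 1260; h_7 = 4545; h_8 = 15390; h_9 = 53505; h_{10} = 183960; h_{11} = 635445.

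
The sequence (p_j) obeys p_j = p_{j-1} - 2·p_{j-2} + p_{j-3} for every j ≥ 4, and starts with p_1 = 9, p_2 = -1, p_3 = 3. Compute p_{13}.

154

Compute successive terms:
p_4 = 14;  p_5 = 7;  p_6 = -18;  p_7 = -18;  p_8 = 25;  p_9 = 43;  p_{10} = -25;  p_{11} = -86;  p_{12} = 7;  p_{13} = 154.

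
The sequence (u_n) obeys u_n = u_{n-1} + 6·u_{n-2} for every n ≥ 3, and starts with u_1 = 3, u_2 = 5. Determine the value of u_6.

509

Applying the relation repeatedly:
u_3 = 23; u_4 = 53; u_5 = 191; u_6 = 509.
(Characteristic roots are 3 and -2.)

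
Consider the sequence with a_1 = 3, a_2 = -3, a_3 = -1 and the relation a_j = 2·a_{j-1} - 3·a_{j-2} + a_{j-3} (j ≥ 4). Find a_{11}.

a_4 = 10  a_5 = 20  a_6 = 9  a_7 = -32  a_8 = -71  a_9 = -37  a_{10} = 107  a_{11} = 254.

254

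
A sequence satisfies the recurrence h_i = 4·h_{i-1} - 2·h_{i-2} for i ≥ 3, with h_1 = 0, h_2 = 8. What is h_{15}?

Iterate the recurrence:
h_3 = 32;  h_4 = 112;  h_5 = 384;  …;  h_{12} = 2078464;  h_{13} = 7096320;  h_{14} = 24228352;  h_{15} = 82720768.

82720768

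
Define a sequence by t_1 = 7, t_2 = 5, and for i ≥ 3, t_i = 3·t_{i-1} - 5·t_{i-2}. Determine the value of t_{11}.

-19595

Iterate the recurrence:
t_3 = -20  t_4 = -85  t_5 = -155  t_6 = -40  t_7 = 655  t_8 = 2165  t_9 = 3220  t_{10} = -1165  t_{11} = -19595.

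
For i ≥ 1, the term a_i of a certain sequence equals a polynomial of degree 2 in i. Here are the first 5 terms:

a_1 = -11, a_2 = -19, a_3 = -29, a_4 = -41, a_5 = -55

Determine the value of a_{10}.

-155

1st diffs: -8, -10, -12, -14.
2nd diffs: -2, -2, -2 (constant).
So a_i = -i^2 - 5i - 5.
Evaluating at i = 10 gives a_{10} = -155.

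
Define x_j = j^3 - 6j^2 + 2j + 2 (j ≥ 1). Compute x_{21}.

x_{21} = 1·21^3 - 6·21^2 + 2·21 + 2 = 6659.

6659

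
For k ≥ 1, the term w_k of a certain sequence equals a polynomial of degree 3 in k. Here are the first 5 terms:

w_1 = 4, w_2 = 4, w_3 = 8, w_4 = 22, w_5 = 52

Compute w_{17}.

3844

1st diffs: 0, 4, 14, 30.
2nd diffs: 4, 10, 16.
3rd diffs: 6, 6 (constant).
Newton forward-difference form: w_k = 4 + 4·C(k-1,2) + 6·C(k-1,3).
At k = 17: k-1 = 16, so w_{17} = 4 + 480 + 3360 = 3844.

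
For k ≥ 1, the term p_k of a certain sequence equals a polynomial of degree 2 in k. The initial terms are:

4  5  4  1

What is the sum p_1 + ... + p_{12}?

1st diffs: 1, -1, -3.
2nd diffs: -2, -2 (constant).
Newton forward-difference form: p_k = 4 + 1·C(k-1,1) + (-2)·C(k-1,2).
Continuing: …, -4, -11, -20, -31, …, p_{12} = -95.
Summing k = 1..12 (12 terms) gives -326.

-326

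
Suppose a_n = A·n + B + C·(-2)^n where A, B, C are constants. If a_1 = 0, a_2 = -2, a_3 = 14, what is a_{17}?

131134

The three given values yield: A + B - 2C = 0; 2A + B + 4C = -2; 3A + B - 8C = 14.
Subtracting the first from the second: A + 6C = -2.
Subtracting the second from the third: A - 12C = 16.
Solving: C = -1, A = 4, then B = -6.
Hence a_{17} = 4·17 + (-6) + (-1)·(-131072) = 131134.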